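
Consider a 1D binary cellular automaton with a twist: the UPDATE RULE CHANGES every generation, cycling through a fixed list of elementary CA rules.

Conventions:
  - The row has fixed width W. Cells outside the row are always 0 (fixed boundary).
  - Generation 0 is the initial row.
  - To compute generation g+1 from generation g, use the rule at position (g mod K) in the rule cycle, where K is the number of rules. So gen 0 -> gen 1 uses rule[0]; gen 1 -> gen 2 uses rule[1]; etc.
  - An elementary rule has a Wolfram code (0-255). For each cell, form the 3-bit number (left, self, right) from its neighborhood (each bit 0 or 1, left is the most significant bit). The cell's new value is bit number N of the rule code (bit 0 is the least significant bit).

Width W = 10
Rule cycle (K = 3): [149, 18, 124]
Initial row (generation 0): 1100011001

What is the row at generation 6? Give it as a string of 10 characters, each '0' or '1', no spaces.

Gen 0: 1100011001
Gen 1 (rule 149): 0011000101
Gen 2 (rule 18): 0100101000
Gen 3 (rule 124): 0110111100
Gen 4 (rule 149): 0000011011
Gen 5 (rule 18): 0000100000
Gen 6 (rule 124): 0000110000

Answer: 0000110000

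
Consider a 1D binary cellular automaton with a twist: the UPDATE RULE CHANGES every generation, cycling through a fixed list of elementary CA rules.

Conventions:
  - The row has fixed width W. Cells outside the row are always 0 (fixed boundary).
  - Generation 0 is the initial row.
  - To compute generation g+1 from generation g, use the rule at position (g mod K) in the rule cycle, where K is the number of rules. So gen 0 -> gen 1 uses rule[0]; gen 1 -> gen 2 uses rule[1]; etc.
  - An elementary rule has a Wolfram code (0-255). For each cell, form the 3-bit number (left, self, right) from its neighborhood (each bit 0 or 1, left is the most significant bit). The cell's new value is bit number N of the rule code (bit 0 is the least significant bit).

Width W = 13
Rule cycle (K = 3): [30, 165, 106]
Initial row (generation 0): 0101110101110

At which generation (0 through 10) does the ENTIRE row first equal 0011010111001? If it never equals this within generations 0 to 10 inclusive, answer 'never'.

Answer: 2

Derivation:
Gen 0: 0101110101110
Gen 1 (rule 30): 1101000101001
Gen 2 (rule 165): 0011010111001
Gen 3 (rule 106): 0111101101010
Gen 4 (rule 30): 1100001001011
Gen 5 (rule 165): 0001101001100
Gen 6 (rule 106): 0011110011100
Gen 7 (rule 30): 0110001110010
Gen 8 (rule 165): 0000100100010
Gen 9 (rule 106): 0001001000100
Gen 10 (rule 30): 0011111101110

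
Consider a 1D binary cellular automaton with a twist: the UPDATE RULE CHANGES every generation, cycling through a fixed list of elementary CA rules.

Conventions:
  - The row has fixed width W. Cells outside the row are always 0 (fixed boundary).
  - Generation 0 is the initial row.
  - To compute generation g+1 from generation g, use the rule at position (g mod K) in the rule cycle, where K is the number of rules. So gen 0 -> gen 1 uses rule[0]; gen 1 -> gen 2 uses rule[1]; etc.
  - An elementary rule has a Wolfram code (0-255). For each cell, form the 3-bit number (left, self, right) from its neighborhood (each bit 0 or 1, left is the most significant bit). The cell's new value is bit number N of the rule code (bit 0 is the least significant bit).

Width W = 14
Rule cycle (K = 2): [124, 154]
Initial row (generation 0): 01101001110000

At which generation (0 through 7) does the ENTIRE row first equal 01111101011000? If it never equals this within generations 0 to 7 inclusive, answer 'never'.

Answer: 1

Derivation:
Gen 0: 01101001110000
Gen 1 (rule 124): 01111101011000
Gen 2 (rule 154): 11111000010100
Gen 3 (rule 124): 10001100011110
Gen 4 (rule 154): 01011010111101
Gen 5 (rule 124): 01111111100111
Gen 6 (rule 154): 11111111011110
Gen 7 (rule 124): 10000001110011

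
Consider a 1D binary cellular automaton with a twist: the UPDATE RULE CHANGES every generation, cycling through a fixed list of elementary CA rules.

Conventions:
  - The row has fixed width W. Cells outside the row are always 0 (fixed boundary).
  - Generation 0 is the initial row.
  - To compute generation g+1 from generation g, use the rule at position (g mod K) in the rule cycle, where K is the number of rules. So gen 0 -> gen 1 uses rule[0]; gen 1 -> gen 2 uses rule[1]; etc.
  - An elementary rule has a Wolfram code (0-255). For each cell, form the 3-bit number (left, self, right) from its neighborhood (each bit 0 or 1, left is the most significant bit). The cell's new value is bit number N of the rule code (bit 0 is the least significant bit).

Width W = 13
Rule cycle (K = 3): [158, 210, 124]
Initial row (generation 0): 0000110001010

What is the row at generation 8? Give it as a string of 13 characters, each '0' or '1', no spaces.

Gen 0: 0000110001010
Gen 1 (rule 158): 0001101011011
Gen 2 (rule 210): 0010100001001
Gen 3 (rule 124): 0011110001101
Gen 4 (rule 158): 0111101011001
Gen 5 (rule 210): 1011100001110
Gen 6 (rule 124): 1110110001011
Gen 7 (rule 158): 1100101011010
Gen 8 (rule 210): 0111000001001

Answer: 0111000001001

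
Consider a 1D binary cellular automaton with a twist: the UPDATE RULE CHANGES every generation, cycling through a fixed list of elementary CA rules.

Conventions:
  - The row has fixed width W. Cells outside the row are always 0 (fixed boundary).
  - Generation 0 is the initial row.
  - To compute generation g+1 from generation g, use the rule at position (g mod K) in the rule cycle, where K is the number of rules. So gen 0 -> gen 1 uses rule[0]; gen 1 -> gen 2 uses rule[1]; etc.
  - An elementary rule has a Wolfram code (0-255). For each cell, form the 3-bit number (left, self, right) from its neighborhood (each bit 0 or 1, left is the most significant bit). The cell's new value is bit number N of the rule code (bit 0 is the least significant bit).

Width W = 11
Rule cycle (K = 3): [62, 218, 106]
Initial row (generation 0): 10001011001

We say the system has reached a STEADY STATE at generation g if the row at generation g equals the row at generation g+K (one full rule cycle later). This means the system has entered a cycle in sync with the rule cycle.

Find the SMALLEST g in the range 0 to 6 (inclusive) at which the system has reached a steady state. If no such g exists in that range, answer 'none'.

Gen 0: 10001011001
Gen 1 (rule 62): 11011110111
Gen 2 (rule 218): 11011110111
Gen 3 (rule 106): 11110011101
Gen 4 (rule 62): 10001110011
Gen 5 (rule 218): 01011111111
Gen 6 (rule 106): 10110000001
Gen 7 (rule 62): 11101000011
Gen 8 (rule 218): 11100100111
Gen 9 (rule 106): 10101001101

Answer: none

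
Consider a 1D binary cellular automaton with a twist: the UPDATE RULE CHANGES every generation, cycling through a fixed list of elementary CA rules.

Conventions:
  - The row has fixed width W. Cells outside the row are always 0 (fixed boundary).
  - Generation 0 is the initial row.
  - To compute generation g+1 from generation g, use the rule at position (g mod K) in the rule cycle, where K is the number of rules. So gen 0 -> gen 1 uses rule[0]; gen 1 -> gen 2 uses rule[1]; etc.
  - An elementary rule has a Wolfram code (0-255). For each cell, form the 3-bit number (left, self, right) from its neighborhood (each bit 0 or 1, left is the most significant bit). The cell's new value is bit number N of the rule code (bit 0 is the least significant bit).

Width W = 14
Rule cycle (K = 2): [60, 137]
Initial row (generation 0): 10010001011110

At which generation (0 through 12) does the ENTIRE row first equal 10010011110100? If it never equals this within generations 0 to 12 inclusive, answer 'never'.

Answer: 6

Derivation:
Gen 0: 10010001011110
Gen 1 (rule 60): 11011001110001
Gen 2 (rule 137): 10010001100100
Gen 3 (rule 60): 11011001010110
Gen 4 (rule 137): 10010000000100
Gen 5 (rule 60): 11011000000110
Gen 6 (rule 137): 10010011110100
Gen 7 (rule 60): 11011010001110
Gen 8 (rule 137): 10010000101100
Gen 9 (rule 60): 11011000111010
Gen 10 (rule 137): 10010010110000
Gen 11 (rule 60): 11011011101000
Gen 12 (rule 137): 10010011000011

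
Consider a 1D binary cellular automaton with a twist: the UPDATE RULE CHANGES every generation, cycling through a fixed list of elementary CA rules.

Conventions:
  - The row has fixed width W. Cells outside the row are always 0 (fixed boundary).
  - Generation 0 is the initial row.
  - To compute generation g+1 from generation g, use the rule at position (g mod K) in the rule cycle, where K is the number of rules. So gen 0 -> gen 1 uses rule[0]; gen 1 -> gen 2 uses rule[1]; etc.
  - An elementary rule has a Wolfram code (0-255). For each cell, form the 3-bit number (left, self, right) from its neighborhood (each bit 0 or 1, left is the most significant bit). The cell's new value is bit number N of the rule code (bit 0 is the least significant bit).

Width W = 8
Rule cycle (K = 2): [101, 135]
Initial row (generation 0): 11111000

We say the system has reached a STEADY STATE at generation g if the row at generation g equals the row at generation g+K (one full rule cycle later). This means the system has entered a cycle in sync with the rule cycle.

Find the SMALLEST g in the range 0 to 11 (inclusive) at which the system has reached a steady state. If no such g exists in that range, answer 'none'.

Gen 0: 11111000
Gen 1 (rule 101): 00001011
Gen 2 (rule 135): 11111000
Gen 3 (rule 101): 00001011
Gen 4 (rule 135): 11111000
Gen 5 (rule 101): 00001011
Gen 6 (rule 135): 11111000
Gen 7 (rule 101): 00001011
Gen 8 (rule 135): 11111000
Gen 9 (rule 101): 00001011
Gen 10 (rule 135): 11111000
Gen 11 (rule 101): 00001011
Gen 12 (rule 135): 11111000
Gen 13 (rule 101): 00001011

Answer: 0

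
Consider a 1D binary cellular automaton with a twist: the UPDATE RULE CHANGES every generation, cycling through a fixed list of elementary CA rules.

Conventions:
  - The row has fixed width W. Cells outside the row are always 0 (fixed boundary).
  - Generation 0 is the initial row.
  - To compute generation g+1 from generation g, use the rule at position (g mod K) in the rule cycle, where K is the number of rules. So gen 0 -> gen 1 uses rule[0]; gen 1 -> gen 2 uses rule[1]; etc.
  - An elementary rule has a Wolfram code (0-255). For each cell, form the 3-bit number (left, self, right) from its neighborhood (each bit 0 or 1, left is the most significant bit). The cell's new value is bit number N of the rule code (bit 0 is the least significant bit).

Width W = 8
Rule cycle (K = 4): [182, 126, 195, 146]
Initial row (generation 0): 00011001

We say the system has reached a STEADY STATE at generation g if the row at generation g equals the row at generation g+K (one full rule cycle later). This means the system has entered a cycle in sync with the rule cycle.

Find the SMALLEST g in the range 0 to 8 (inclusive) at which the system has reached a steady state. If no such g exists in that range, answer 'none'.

Answer: 1

Derivation:
Gen 0: 00011001
Gen 1 (rule 182): 00100111
Gen 2 (rule 126): 01111101
Gen 3 (rule 195): 10111100
Gen 4 (rule 146): 00011010
Gen 5 (rule 182): 00100111
Gen 6 (rule 126): 01111101
Gen 7 (rule 195): 10111100
Gen 8 (rule 146): 00011010
Gen 9 (rule 182): 00100111
Gen 10 (rule 126): 01111101
Gen 11 (rule 195): 10111100
Gen 12 (rule 146): 00011010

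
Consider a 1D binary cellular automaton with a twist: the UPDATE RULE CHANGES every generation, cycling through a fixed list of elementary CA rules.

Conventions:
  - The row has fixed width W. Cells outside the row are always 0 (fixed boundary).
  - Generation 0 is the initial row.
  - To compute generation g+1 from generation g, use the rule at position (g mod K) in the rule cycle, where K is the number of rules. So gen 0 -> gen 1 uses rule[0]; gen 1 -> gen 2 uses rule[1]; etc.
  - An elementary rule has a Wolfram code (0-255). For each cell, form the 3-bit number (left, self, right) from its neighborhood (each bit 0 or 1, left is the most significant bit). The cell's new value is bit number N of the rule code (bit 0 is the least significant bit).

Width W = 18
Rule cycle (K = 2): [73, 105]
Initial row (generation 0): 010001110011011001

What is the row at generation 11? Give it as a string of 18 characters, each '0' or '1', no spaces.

Answer: 110100010010100000

Derivation:
Gen 0: 010001110011011001
Gen 1 (rule 73): 000101010011011000
Gen 2 (rule 105): 110010100011111011
Gen 3 (rule 73): 110000001010001011
Gen 4 (rule 105): 110111100100100111
Gen 5 (rule 73): 110100100000000101
Gen 6 (rule 105): 111000001111110010
Gen 7 (rule 73): 101011101000010000
Gen 8 (rule 105): 010110110011000111
Gen 9 (rule 73): 000110110011010101
Gen 10 (rule 105): 110111110011101010
Gen 11 (rule 73): 110100010010100000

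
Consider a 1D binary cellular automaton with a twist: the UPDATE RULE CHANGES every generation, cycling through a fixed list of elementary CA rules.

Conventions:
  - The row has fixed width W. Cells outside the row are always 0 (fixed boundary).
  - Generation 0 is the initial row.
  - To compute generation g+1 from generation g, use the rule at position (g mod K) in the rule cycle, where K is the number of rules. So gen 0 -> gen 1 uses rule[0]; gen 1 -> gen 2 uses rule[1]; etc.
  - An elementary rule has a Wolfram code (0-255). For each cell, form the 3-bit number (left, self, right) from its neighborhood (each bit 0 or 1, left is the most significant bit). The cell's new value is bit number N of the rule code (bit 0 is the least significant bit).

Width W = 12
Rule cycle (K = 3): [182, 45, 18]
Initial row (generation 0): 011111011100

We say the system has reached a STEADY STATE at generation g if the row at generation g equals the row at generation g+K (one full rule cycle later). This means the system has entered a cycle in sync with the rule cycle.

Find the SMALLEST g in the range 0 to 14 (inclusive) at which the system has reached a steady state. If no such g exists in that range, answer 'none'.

Answer: 3

Derivation:
Gen 0: 011111011100
Gen 1 (rule 182): 101110101010
Gen 2 (rule 45): 111001111110
Gen 3 (rule 18): 000110000001
Gen 4 (rule 182): 001001000011
Gen 5 (rule 45): 101001011010
Gen 6 (rule 18): 000110000001
Gen 7 (rule 182): 001001000011
Gen 8 (rule 45): 101001011010
Gen 9 (rule 18): 000110000001
Gen 10 (rule 182): 001001000011
Gen 11 (rule 45): 101001011010
Gen 12 (rule 18): 000110000001
Gen 13 (rule 182): 001001000011
Gen 14 (rule 45): 101001011010
Gen 15 (rule 18): 000110000001
Gen 16 (rule 182): 001001000011
Gen 17 (rule 45): 101001011010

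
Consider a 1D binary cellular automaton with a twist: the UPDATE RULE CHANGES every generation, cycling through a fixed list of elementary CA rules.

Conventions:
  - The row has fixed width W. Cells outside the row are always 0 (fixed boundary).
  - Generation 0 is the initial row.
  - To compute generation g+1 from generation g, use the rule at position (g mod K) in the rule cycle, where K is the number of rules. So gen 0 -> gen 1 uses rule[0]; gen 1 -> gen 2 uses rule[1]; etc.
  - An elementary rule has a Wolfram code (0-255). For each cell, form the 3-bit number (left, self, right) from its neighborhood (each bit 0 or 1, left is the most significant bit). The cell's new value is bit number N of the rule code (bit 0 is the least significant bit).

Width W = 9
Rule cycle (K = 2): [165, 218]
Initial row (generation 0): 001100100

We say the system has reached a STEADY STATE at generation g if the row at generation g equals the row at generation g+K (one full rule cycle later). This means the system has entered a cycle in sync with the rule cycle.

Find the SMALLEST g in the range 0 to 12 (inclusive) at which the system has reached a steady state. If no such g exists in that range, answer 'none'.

Answer: 8

Derivation:
Gen 0: 001100100
Gen 1 (rule 165): 100000101
Gen 2 (rule 218): 010001000
Gen 3 (rule 165): 010101011
Gen 4 (rule 218): 100000011
Gen 5 (rule 165): 101111000
Gen 6 (rule 218): 001111100
Gen 7 (rule 165): 100111001
Gen 8 (rule 218): 011111110
Gen 9 (rule 165): 001111100
Gen 10 (rule 218): 011111110
Gen 11 (rule 165): 001111100
Gen 12 (rule 218): 011111110
Gen 13 (rule 165): 001111100
Gen 14 (rule 218): 011111110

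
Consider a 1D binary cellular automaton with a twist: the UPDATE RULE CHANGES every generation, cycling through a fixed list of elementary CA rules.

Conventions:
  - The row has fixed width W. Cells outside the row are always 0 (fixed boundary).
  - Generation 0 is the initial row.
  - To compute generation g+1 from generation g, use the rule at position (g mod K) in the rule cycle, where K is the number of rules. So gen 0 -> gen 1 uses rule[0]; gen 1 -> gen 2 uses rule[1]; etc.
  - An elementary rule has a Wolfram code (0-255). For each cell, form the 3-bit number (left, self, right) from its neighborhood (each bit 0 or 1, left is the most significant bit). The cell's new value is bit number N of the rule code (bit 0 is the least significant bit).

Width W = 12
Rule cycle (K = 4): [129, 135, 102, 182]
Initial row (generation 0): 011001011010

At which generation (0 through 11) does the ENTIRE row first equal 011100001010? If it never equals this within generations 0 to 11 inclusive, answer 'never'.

Gen 0: 011001011010
Gen 1 (rule 129): 000000000000
Gen 2 (rule 135): 111111111111
Gen 3 (rule 102): 000000000001
Gen 4 (rule 182): 000000000011
Gen 5 (rule 129): 111111111000
Gen 6 (rule 135): 011111110011
Gen 7 (rule 102): 100000010101
Gen 8 (rule 182): 110000111111
Gen 9 (rule 129): 000110011110
Gen 10 (rule 135): 111000101100
Gen 11 (rule 102): 001001110100

Answer: never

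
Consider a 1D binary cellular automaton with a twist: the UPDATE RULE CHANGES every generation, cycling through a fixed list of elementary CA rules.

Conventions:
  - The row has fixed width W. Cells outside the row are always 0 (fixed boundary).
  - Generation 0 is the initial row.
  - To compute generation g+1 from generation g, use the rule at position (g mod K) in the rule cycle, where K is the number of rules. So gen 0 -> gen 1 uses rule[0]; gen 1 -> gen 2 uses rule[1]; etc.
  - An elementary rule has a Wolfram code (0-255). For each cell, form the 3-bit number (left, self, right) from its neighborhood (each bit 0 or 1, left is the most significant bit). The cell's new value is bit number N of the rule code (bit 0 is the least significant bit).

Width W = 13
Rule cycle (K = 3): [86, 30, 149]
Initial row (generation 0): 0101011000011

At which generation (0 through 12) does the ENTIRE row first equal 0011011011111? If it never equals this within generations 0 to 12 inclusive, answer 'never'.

Answer: 6

Derivation:
Gen 0: 0101011000011
Gen 1 (rule 86): 1101001100101
Gen 2 (rule 30): 1001111011101
Gen 3 (rule 149): 1100110001001
Gen 4 (rule 86): 0111011011111
Gen 5 (rule 30): 1100010010000
Gen 6 (rule 149): 0011011011111
Gen 7 (rule 86): 0101001000001
Gen 8 (rule 30): 1101111100011
Gen 9 (rule 149): 0000111011000
Gen 10 (rule 86): 0001001001100
Gen 11 (rule 30): 0011111111010
Gen 12 (rule 149): 1001111110011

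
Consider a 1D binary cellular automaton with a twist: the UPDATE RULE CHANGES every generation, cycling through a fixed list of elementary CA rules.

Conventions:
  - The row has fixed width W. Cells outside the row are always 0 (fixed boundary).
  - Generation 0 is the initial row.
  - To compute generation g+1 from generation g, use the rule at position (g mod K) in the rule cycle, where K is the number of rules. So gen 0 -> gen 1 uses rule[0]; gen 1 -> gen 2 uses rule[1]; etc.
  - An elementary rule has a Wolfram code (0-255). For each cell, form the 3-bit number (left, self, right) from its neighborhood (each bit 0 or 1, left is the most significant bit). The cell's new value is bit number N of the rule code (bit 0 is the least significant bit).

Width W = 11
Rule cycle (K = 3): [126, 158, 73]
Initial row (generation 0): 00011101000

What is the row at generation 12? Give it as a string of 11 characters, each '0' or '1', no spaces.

Gen 0: 00011101000
Gen 1 (rule 126): 00110111100
Gen 2 (rule 158): 01100111010
Gen 3 (rule 73): 01100101000
Gen 4 (rule 126): 11111111100
Gen 5 (rule 158): 11111111010
Gen 6 (rule 73): 10000001000
Gen 7 (rule 126): 11000011100
Gen 8 (rule 158): 10100111010
Gen 9 (rule 73): 00000101000
Gen 10 (rule 126): 00001111100
Gen 11 (rule 158): 00011111010
Gen 12 (rule 73): 11010001000

Answer: 11010001000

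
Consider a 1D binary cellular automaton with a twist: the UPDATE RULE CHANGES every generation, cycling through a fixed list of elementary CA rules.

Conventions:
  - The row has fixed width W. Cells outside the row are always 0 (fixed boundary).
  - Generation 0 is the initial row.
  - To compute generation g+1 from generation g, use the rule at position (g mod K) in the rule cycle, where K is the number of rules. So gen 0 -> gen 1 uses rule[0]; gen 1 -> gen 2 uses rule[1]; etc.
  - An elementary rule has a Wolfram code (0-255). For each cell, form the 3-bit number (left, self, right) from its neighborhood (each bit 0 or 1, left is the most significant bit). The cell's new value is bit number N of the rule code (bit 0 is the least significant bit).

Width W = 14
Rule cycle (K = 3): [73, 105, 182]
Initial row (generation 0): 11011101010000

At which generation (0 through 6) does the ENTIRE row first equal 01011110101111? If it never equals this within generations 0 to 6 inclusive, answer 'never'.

Answer: 3

Derivation:
Gen 0: 11011101010000
Gen 1 (rule 73): 11010100000111
Gen 2 (rule 105): 11101001110101
Gen 3 (rule 182): 01011110101111
Gen 4 (rule 73): 00010010001001
Gen 5 (rule 105): 11000000100000
Gen 6 (rule 182): 00100001110000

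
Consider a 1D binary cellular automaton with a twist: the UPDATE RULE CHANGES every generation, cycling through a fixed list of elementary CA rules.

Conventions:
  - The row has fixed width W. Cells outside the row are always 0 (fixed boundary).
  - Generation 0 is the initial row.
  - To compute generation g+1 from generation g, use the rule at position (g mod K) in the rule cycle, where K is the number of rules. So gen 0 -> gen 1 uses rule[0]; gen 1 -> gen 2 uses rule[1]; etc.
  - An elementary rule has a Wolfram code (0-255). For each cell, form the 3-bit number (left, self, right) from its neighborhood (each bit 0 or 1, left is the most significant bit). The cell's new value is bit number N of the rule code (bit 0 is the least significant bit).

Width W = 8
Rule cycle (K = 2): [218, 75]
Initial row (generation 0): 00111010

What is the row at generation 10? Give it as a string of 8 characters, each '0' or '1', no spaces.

Gen 0: 00111010
Gen 1 (rule 218): 01111001
Gen 2 (rule 75): 11001010
Gen 3 (rule 218): 11110001
Gen 4 (rule 75): 10010110
Gen 5 (rule 218): 01100111
Gen 6 (rule 75): 11101101
Gen 7 (rule 218): 11101100
Gen 8 (rule 75): 10101101
Gen 9 (rule 218): 00001100
Gen 10 (rule 75): 11111101

Answer: 11111101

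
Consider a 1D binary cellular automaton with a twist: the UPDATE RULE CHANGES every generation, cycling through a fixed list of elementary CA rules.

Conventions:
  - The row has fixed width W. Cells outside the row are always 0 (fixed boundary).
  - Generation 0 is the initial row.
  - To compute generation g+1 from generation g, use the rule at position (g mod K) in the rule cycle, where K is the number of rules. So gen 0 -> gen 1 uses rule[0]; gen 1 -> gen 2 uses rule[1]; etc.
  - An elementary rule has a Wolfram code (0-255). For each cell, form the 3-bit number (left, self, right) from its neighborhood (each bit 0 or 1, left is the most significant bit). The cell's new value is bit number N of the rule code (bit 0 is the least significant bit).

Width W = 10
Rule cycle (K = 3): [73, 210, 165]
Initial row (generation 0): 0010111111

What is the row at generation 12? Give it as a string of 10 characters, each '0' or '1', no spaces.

Gen 0: 0010111111
Gen 1 (rule 73): 1000100001
Gen 2 (rule 210): 0101010010
Gen 3 (rule 165): 0111110010
Gen 4 (rule 73): 0100010000
Gen 5 (rule 210): 1010101000
Gen 6 (rule 165): 1111111011
Gen 7 (rule 73): 1000001011
Gen 8 (rule 210): 0100010001
Gen 9 (rule 165): 0101010101
Gen 10 (rule 73): 0000000000
Gen 11 (rule 210): 0000000000
Gen 12 (rule 165): 1111111111

Answer: 1111111111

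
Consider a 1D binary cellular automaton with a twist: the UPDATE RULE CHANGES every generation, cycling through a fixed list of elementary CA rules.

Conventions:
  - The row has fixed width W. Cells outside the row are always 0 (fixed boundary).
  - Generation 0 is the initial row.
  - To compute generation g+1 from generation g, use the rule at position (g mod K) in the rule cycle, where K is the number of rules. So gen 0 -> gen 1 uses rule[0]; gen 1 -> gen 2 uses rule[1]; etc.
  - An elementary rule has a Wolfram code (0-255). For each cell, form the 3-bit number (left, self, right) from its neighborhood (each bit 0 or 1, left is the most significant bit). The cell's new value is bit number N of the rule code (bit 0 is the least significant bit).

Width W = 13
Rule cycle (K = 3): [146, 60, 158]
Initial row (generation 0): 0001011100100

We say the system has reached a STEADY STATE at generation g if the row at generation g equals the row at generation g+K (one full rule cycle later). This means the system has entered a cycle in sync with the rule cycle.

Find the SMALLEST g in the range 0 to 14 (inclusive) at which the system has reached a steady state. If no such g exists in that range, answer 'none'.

Gen 0: 0001011100100
Gen 1 (rule 146): 0010001011010
Gen 2 (rule 60): 0011001110111
Gen 3 (rule 158): 0110111100110
Gen 4 (rule 146): 1000011011001
Gen 5 (rule 60): 1100010110101
Gen 6 (rule 158): 1010110100101
Gen 7 (rule 146): 0000000011000
Gen 8 (rule 60): 0000000010100
Gen 9 (rule 158): 0000000110110
Gen 10 (rule 146): 0000001000001
Gen 11 (rule 60): 0000001100001
Gen 12 (rule 158): 0000011010011
Gen 13 (rule 146): 0000100001100
Gen 14 (rule 60): 0000110001010
Gen 15 (rule 158): 0001101011011
Gen 16 (rule 146): 0010000000000
Gen 17 (rule 60): 0011000000000

Answer: none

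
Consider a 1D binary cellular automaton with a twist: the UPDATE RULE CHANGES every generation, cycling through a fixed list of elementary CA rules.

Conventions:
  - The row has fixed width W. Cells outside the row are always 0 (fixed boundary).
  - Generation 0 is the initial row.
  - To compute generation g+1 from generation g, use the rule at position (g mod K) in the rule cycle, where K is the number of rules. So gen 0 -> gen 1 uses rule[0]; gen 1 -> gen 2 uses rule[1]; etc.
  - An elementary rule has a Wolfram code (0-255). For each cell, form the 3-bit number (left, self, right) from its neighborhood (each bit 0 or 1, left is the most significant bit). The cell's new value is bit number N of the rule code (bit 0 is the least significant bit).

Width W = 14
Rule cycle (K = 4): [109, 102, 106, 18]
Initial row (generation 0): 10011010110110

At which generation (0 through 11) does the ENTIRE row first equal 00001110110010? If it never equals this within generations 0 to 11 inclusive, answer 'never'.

Answer: never

Derivation:
Gen 0: 10011010110110
Gen 1 (rule 109): 10011111111110
Gen 2 (rule 102): 10100000000010
Gen 3 (rule 106): 01000000000100
Gen 4 (rule 18): 10100000001010
Gen 5 (rule 109): 11101111101110
Gen 6 (rule 102): 00110000110010
Gen 7 (rule 106): 01110001110100
Gen 8 (rule 18): 10001010000010
Gen 9 (rule 109): 10101110111010
Gen 10 (rule 102): 11110011001110
Gen 11 (rule 106): 10010111011010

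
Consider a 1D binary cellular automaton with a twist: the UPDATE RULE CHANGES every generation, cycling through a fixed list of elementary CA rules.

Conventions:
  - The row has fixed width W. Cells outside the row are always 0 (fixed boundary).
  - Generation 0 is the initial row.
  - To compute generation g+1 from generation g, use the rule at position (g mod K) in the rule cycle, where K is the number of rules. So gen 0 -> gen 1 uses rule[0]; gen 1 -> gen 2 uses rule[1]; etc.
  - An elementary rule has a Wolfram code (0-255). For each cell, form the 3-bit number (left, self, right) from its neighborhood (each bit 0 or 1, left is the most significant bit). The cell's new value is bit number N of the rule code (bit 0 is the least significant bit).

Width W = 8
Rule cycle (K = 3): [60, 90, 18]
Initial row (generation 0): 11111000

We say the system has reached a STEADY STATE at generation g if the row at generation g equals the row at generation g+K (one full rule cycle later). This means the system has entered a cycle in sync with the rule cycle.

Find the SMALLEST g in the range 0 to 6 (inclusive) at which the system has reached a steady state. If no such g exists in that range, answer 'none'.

Gen 0: 11111000
Gen 1 (rule 60): 10000100
Gen 2 (rule 90): 01001010
Gen 3 (rule 18): 10110001
Gen 4 (rule 60): 11101001
Gen 5 (rule 90): 10100110
Gen 6 (rule 18): 00011001
Gen 7 (rule 60): 00010101
Gen 8 (rule 90): 00100000
Gen 9 (rule 18): 01010000

Answer: none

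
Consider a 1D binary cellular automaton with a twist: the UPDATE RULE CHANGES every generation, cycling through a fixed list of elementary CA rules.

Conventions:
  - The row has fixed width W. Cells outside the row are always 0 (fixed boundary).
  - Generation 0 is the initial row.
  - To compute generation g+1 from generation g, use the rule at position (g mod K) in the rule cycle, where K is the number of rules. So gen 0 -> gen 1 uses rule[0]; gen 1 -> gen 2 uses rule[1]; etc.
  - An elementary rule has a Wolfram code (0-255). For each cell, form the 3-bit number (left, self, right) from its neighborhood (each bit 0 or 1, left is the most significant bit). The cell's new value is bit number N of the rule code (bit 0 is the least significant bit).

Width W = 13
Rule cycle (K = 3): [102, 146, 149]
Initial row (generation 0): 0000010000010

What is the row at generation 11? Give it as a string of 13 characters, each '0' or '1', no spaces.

Gen 0: 0000010000010
Gen 1 (rule 102): 0000110000110
Gen 2 (rule 146): 0001001001001
Gen 3 (rule 149): 1101101101101
Gen 4 (rule 102): 0110110110111
Gen 5 (rule 146): 1000000000010
Gen 6 (rule 149): 1111111111011
Gen 7 (rule 102): 0000000001101
Gen 8 (rule 146): 0000000010000
Gen 9 (rule 149): 1111111011111
Gen 10 (rule 102): 0000001100001
Gen 11 (rule 146): 0000010010010

Answer: 0000010010010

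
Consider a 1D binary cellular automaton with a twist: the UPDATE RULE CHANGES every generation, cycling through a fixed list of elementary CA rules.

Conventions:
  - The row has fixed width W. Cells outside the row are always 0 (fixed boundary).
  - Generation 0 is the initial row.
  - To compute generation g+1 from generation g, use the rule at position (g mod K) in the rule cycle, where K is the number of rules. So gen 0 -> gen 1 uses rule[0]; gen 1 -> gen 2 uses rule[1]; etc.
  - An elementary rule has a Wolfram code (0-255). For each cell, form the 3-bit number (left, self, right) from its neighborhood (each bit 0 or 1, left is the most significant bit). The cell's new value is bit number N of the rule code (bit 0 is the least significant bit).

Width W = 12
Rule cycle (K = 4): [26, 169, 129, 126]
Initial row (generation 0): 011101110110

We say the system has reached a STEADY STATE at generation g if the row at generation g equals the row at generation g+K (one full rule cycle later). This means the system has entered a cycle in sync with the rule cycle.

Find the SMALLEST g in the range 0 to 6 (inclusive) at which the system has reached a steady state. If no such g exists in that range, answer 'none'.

Answer: 5

Derivation:
Gen 0: 011101110110
Gen 1 (rule 26): 110001000101
Gen 2 (rule 169): 100100010010
Gen 3 (rule 129): 000001000000
Gen 4 (rule 126): 000011100000
Gen 5 (rule 26): 000110010000
Gen 6 (rule 169): 110100000111
Gen 7 (rule 129): 000001110010
Gen 8 (rule 126): 000011011111
Gen 9 (rule 26): 000110010000
Gen 10 (rule 169): 110100000111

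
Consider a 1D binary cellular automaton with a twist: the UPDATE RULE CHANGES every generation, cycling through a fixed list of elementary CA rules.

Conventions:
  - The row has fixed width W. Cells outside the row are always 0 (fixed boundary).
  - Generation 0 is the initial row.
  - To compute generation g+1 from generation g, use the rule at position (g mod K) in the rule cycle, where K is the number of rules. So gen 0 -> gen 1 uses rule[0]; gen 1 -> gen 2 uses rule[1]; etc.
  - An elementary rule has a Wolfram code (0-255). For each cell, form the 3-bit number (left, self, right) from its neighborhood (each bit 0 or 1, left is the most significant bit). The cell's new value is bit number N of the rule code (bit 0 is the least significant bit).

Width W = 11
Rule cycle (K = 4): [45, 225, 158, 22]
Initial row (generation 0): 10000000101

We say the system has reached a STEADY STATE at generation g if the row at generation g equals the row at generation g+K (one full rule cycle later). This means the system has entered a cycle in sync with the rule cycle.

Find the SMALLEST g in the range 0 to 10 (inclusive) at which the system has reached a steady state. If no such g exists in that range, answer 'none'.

Answer: 8

Derivation:
Gen 0: 10000000101
Gen 1 (rule 45): 10111110111
Gen 2 (rule 225): 01011111011
Gen 3 (rule 158): 11011110010
Gen 4 (rule 22): 00000001111
Gen 5 (rule 45): 11111101000
Gen 6 (rule 225): 01111110011
Gen 7 (rule 158): 11111101110
Gen 8 (rule 22): 00000000001
Gen 9 (rule 45): 11111111101
Gen 10 (rule 225): 01111111110
Gen 11 (rule 158): 11111111101
Gen 12 (rule 22): 00000000001
Gen 13 (rule 45): 11111111101
Gen 14 (rule 225): 01111111110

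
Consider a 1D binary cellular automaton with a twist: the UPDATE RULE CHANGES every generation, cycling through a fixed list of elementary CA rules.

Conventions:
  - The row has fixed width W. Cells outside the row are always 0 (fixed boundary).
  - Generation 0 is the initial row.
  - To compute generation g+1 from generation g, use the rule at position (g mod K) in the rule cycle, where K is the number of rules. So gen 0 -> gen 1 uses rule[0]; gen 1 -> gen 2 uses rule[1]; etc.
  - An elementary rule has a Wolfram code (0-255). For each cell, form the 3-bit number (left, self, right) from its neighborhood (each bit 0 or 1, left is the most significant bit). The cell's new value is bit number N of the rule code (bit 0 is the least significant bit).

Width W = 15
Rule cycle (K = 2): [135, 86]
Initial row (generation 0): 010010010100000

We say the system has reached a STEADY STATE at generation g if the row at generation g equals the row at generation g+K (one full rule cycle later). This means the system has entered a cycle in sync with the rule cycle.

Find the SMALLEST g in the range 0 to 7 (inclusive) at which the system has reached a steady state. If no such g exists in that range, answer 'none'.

Gen 0: 010010010100000
Gen 1 (rule 135): 110110110101111
Gen 2 (rule 86): 010010010100001
Gen 3 (rule 135): 110110110101111
Gen 4 (rule 86): 010010010100001
Gen 5 (rule 135): 110110110101111
Gen 6 (rule 86): 010010010100001
Gen 7 (rule 135): 110110110101111
Gen 8 (rule 86): 010010010100001
Gen 9 (rule 135): 110110110101111

Answer: 1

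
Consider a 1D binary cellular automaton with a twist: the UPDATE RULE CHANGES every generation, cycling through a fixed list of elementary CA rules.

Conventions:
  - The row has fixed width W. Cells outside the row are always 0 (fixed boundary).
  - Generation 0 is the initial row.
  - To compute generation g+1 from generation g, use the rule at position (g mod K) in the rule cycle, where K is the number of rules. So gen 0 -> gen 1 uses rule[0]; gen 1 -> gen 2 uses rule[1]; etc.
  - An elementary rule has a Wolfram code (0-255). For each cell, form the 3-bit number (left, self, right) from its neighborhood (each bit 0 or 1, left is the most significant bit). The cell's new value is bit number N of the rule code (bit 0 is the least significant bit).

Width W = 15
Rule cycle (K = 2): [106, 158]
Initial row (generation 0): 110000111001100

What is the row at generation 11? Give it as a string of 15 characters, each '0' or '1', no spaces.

Gen 0: 110000111001100
Gen 1 (rule 106): 110001101011100
Gen 2 (rule 158): 101011001011010
Gen 3 (rule 106): 010111010111100
Gen 4 (rule 158): 110110010111010
Gen 5 (rule 106): 111110101101100
Gen 6 (rule 158): 111100101001010
Gen 7 (rule 106): 100101010010100
Gen 8 (rule 158): 111101011110110
Gen 9 (rule 106): 100110110011110
Gen 10 (rule 158): 111100101111101
Gen 11 (rule 106): 100101011000110

Answer: 100101011000110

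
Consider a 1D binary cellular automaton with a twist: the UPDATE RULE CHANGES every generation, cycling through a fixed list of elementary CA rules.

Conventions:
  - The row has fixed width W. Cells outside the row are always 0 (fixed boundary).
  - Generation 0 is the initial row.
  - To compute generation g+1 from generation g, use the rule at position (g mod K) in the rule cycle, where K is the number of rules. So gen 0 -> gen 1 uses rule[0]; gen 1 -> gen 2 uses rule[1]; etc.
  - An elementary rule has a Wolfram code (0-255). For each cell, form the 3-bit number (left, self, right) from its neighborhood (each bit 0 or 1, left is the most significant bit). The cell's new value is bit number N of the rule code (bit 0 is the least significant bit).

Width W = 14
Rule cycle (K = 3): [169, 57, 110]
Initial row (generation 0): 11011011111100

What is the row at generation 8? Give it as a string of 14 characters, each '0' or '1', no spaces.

Gen 0: 11011011111100
Gen 1 (rule 169): 10110111111001
Gen 2 (rule 57): 01101100000100
Gen 3 (rule 110): 11111100001100
Gen 4 (rule 169): 11111001101001
Gen 5 (rule 57): 10000101010100
Gen 6 (rule 110): 10001111111100
Gen 7 (rule 169): 00101111111001
Gen 8 (rule 57): 10011000000100

Answer: 10011000000100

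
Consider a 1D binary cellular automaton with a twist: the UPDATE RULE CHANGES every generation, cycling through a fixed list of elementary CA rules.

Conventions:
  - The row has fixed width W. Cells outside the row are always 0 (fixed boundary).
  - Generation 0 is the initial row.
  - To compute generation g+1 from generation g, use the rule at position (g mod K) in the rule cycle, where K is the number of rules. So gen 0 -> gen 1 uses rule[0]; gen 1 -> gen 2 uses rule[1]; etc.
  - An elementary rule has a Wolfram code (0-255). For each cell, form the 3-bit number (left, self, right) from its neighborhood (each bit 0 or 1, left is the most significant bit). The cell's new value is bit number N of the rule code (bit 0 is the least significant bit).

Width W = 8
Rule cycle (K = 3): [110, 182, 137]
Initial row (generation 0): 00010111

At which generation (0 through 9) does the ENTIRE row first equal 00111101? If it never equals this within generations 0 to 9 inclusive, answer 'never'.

Gen 0: 00010111
Gen 1 (rule 110): 00111101
Gen 2 (rule 182): 01011011
Gen 3 (rule 137): 00010010
Gen 4 (rule 110): 00110110
Gen 5 (rule 182): 01001001
Gen 6 (rule 137): 00000000
Gen 7 (rule 110): 00000000
Gen 8 (rule 182): 00000000
Gen 9 (rule 137): 11111111

Answer: 1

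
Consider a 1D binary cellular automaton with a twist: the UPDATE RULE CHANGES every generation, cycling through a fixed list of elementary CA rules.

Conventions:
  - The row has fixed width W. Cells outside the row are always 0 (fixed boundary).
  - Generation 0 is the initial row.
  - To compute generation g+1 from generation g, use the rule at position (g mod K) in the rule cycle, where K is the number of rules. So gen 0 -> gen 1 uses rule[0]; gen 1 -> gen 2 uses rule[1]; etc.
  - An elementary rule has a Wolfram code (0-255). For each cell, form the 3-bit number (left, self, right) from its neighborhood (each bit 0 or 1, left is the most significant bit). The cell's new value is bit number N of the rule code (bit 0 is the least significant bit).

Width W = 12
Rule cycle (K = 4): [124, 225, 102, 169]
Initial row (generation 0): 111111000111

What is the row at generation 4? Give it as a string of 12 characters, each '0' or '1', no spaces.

Answer: 001011000100

Derivation:
Gen 0: 111111000111
Gen 1 (rule 124): 100001100101
Gen 2 (rule 225): 001100100010
Gen 3 (rule 102): 010101100110
Gen 4 (rule 169): 001011000100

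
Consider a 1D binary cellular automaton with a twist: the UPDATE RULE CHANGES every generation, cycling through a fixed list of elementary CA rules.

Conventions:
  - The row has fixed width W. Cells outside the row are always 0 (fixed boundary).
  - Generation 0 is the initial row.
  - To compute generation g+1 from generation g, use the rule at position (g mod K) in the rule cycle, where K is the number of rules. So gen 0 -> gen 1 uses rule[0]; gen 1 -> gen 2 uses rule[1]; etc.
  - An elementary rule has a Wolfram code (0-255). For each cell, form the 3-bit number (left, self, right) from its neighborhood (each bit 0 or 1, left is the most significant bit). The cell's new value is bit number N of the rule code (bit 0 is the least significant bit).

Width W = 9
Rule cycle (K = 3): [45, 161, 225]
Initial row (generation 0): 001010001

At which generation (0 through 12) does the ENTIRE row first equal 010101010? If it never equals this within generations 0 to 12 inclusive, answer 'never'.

Answer: 2

Derivation:
Gen 0: 001010001
Gen 1 (rule 45): 101110101
Gen 2 (rule 161): 010101010
Gen 3 (rule 225): 001010100
Gen 4 (rule 45): 101111101
Gen 5 (rule 161): 010111010
Gen 6 (rule 225): 001011100
Gen 7 (rule 45): 101110001
Gen 8 (rule 161): 010100100
Gen 9 (rule 225): 001000001
Gen 10 (rule 45): 101011101
Gen 11 (rule 161): 010101010
Gen 12 (rule 225): 001010100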